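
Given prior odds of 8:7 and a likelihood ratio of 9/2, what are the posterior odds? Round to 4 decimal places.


Posterior odds = prior odds * LR
Prior odds = 8/7 = 1.1429
LR = 9/2 = 4.5
Posterior odds = 1.1429 * 4.5 = 5.1429

5.1429


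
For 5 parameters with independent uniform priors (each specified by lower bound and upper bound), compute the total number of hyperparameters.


A uniform prior has 2 hyperparameters per parameter.
Total = 5 * 2 = 10

10


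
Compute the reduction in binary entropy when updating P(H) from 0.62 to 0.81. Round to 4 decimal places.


H_before = -p*log2(p) - (1-p)*log2(1-p) for p=0.62: 0.958
H_after for p=0.81: 0.7015
Reduction = 0.958 - 0.7015 = 0.2566

0.2566


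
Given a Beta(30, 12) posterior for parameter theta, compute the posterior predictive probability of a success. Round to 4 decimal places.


For a Beta-Bernoulli model, the predictive probability is the mean:
P(success) = 30/(30+12) = 30/42 = 0.7143

0.7143


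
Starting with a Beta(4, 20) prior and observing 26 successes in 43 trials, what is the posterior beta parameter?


Posterior beta = prior beta + failures
Failures = 43 - 26 = 17
beta_post = 20 + 17 = 37

37


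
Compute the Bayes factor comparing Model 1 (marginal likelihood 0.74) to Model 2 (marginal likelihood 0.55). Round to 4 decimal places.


BF12 = marginal likelihood of M1 / marginal likelihood of M2
= 0.74/0.55
= 1.3455

1.3455


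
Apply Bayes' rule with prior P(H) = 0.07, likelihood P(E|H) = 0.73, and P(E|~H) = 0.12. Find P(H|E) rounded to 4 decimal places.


Step 1: Compute marginal P(E) = P(E|H)P(H) + P(E|~H)P(~H)
= 0.73*0.07 + 0.12*0.93 = 0.1627
Step 2: P(H|E) = P(E|H)P(H)/P(E) = 0.0511/0.1627
= 0.3141

0.3141


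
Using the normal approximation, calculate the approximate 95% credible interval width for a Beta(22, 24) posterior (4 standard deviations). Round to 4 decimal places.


Var(Beta) = 22*24/(46^2 * 47) = 0.0053
SD = 0.0729
Width ~ 4*SD = 0.2915

0.2915


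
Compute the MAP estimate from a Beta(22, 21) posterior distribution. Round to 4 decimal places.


MAP = mode of Beta distribution
= (alpha - 1)/(alpha + beta - 2)
= (22-1)/(22+21-2)
= 21/41 = 0.5122

0.5122


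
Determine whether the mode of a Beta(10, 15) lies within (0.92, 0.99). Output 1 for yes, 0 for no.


First find the mode: (a-1)/(a+b-2) = 0.3913
Is 0.3913 in (0.92, 0.99)? 0

0


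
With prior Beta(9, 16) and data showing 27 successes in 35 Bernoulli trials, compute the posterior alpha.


Conjugate update: alpha_posterior = alpha_prior + k
= 9 + 27 = 36

36


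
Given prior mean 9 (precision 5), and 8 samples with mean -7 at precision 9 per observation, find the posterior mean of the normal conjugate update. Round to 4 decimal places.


The posterior mean is a precision-weighted average of prior and data.
Post. prec. = 5 + 72 = 77
Post. mean = (45 + -504)/77 = -459/77 = -5.961

-5.961


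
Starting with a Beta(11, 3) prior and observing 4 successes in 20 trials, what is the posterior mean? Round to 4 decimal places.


Posterior parameters: alpha = 11 + 4 = 15
beta = 3 + 16 = 19
Posterior mean = alpha / (alpha + beta) = 15 / 34
= 0.4412

0.4412


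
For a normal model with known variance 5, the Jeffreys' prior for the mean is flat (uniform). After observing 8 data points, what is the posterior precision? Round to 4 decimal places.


Jeffreys' prior for normal mean (known variance) is flat.
Prior precision = 0.
Posterior precision = prior_prec + n/sigma^2 = 0 + 8/5
= 1.6

1.6


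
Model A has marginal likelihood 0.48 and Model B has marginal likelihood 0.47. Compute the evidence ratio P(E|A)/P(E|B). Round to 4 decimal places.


Evidence ratio = P(E|A) / P(E|B)
= 0.48 / 0.47
= 1.0213

1.0213


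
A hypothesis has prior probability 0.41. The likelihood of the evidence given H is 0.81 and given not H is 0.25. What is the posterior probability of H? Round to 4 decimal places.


Using Bayes' theorem:
P(E) = 0.41 * 0.81 + 0.59 * 0.25
P(E) = 0.4796
P(H|E) = (0.41 * 0.81) / 0.4796 = 0.6925

0.6925


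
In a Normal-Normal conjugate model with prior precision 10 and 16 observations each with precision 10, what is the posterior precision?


Posterior precision = prior precision + n * observation precision
= 10 + 16 * 10
= 10 + 160 = 170

170


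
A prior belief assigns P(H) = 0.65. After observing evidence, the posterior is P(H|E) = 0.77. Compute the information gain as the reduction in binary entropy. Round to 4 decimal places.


H(prior) = -0.65*log2(0.65) - 0.35*log2(0.35)
= 0.9341
H(post) = -0.77*log2(0.77) - 0.23*log2(0.23)
= 0.778
IG = 0.9341 - 0.778 = 0.1561

0.1561


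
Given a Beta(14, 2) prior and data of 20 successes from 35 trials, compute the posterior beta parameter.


Number of failures = 35 - 20 = 15
Posterior beta = 2 + 15 = 17

17


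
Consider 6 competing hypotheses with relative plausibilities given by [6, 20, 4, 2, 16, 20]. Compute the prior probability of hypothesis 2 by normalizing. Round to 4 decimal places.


Sum of weights = 6 + 20 + 4 + 2 + 16 + 20 = 68
Normalized prior for H2 = 20 / 68
= 0.2941

0.2941


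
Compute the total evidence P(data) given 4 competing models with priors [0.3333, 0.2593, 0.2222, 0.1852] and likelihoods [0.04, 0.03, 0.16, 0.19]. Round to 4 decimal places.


Marginal likelihood = sum P(model_i) * P(data|model_i)
Model 1: 0.3333 * 0.04 = 0.0133
Model 2: 0.2593 * 0.03 = 0.0078
Model 3: 0.2222 * 0.16 = 0.0356
Model 4: 0.1852 * 0.19 = 0.0352
Total = 0.0919

0.0919


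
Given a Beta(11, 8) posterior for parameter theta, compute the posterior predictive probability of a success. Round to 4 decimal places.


For a Beta-Bernoulli model, the predictive probability is the mean:
P(success) = 11/(11+8) = 11/19 = 0.5789

0.5789


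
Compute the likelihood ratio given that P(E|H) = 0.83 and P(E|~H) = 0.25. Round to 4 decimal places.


LR = P(E|H) / P(E|~H)
= 0.83 / 0.25 = 3.32

3.32


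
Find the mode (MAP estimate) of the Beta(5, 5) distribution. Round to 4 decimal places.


For Beta(a,b) with a,b > 1:
Mode = (a-1)/(a+b-2) = (5-1)/(10-2)
= 4/8 = 0.5

0.5


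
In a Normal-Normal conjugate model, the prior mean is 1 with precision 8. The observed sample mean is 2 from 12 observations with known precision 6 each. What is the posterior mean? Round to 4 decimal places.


Posterior precision = tau0 + n*tau = 8 + 12*6 = 80
Posterior mean = (tau0*mu0 + n*tau*xbar) / posterior_precision
= (8*1 + 12*6*2) / 80
= 152 / 80 = 1.9

1.9


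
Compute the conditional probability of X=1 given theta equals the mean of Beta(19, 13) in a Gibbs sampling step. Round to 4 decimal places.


Mean of Beta(19, 13) = 0.5938
P(X=1 | theta=0.5938) = 0.5938

0.5938


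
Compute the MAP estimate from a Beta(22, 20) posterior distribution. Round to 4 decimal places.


MAP = mode of Beta distribution
= (alpha - 1)/(alpha + beta - 2)
= (22-1)/(22+20-2)
= 21/40 = 0.525

0.525


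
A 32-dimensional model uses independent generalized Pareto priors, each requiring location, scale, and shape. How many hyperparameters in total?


Per parameter: 3 (location, scale, and shape).
Total = 32 * 3 = 96

96


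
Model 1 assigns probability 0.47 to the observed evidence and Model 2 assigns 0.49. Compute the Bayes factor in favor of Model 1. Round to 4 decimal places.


BF = P(data|M1) / P(data|M2)
= 0.47 / 0.49 = 0.9592

0.9592


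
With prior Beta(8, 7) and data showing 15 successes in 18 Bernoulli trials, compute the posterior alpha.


Conjugate update: alpha_posterior = alpha_prior + k
= 8 + 15 = 23

23


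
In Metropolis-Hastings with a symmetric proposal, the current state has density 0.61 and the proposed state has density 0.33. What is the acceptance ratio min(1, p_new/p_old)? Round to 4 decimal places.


Ratio = p_new / p_old = 0.33 / 0.61 = 0.541
Acceptance = min(1, 0.541) = 0.541

0.541


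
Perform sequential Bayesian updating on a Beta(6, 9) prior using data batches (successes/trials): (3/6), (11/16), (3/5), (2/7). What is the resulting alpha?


Accumulate successes: 19
Posterior alpha = prior alpha + sum of successes
= 6 + 19 = 25

25


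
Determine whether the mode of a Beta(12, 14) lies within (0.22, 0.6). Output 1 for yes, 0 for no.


First find the mode: (a-1)/(a+b-2) = 0.4583
Is 0.4583 in (0.22, 0.6)? 1

1


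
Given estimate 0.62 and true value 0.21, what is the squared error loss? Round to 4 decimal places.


Squared error = (estimate - true)^2
Difference = 0.41
Loss = 0.41^2 = 0.1681

0.1681


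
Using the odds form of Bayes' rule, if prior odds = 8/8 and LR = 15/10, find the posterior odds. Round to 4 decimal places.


Bayes' rule in odds form: posterior odds = prior odds * LR
= (8 * 15) / (8 * 10)
= 120/80 = 1.5

1.5


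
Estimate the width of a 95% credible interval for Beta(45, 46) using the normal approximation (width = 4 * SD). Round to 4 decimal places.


For Beta(a,b): Var = ab/((a+b)^2(a+b+1))
Var = 0.0027, SD = 0.0521
Approximate 95% CI width = 4 * 0.0521 = 0.2085

0.2085


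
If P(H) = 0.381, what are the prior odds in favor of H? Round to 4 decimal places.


Prior odds = P(H) / (1 - P(H))
= 0.381 / 0.619
= 0.6155

0.6155


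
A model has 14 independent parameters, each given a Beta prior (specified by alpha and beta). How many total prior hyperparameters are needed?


Each Beta prior needs 2 hyperparameters (alpha and beta).
Total = 2 * 14 = 28

28


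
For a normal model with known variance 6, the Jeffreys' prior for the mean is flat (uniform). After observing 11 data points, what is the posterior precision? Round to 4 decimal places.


Jeffreys' prior for normal mean (known variance) is flat.
Prior precision = 0.
Posterior precision = prior_prec + n/sigma^2 = 0 + 11/6
= 1.8333

1.8333


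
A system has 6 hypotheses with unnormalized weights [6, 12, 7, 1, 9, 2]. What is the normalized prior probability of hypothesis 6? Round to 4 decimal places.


The normalized prior is the weight divided by the total.
Total weight = 37
P(H6) = 2 / 37 = 0.0541

0.0541


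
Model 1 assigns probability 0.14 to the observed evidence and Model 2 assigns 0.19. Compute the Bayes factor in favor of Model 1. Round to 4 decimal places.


BF = P(data|M1) / P(data|M2)
= 0.14 / 0.19 = 0.7368

0.7368


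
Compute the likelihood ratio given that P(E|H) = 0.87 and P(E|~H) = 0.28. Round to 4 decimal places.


LR = P(E|H) / P(E|~H)
= 0.87 / 0.28 = 3.1071

3.1071


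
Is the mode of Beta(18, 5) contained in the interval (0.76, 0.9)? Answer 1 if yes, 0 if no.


Mode = (a-1)/(a+b-2) = 17/21 = 0.8095
Interval: (0.76, 0.9)
Contains mode? 1

1


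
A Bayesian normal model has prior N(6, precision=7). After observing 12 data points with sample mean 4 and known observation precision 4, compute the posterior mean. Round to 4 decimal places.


Posterior mean = (prior_precision * prior_mean + n * data_precision * data_mean) / (prior_precision + n * data_precision)
Numerator = 7*6 + 12*4*4 = 234
Denominator = 7 + 12*4 = 55
Posterior mean = 4.2545

4.2545


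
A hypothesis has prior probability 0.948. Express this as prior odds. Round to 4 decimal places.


Odds = P(H) / P(not H) = 0.948 / 0.052
= 18.2308

18.2308


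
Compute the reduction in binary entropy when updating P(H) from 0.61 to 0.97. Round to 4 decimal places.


H_before = -p*log2(p) - (1-p)*log2(1-p) for p=0.61: 0.9648
H_after for p=0.97: 0.1944
Reduction = 0.9648 - 0.1944 = 0.7704

0.7704


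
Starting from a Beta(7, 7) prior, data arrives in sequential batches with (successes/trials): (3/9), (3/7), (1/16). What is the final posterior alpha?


In sequential Bayesian updating, we sum all successes.
Total successes = 7
Final alpha = 7 + 7 = 14

14


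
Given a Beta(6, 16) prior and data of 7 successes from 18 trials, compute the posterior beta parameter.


Number of failures = 18 - 7 = 11
Posterior beta = 16 + 11 = 27

27


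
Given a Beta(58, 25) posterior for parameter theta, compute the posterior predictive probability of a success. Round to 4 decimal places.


For a Beta-Bernoulli model, the predictive probability is the mean:
P(success) = 58/(58+25) = 58/83 = 0.6988

0.6988


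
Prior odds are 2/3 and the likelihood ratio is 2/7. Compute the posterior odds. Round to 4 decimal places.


Posterior odds = prior odds * likelihood ratio
= (2/3) * (2/7)
= 4 / 21
= 0.1905

0.1905


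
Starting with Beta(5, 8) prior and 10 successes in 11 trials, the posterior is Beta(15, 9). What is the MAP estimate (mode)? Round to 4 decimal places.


The mode of Beta(a, b) when a > 1 and b > 1 is (a-1)/(a+b-2)
= (15 - 1) / (15 + 9 - 2)
= 14 / 22
= 0.6364

0.6364


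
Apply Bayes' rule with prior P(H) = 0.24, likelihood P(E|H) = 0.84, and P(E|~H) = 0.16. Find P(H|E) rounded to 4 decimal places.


Step 1: Compute marginal P(E) = P(E|H)P(H) + P(E|~H)P(~H)
= 0.84*0.24 + 0.16*0.76 = 0.3232
Step 2: P(H|E) = P(E|H)P(H)/P(E) = 0.2016/0.3232
= 0.6238

0.6238


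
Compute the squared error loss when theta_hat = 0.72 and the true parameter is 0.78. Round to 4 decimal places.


L = (theta_hat - theta_true)^2
= (0.72 - 0.78)^2
= -0.06^2 = 0.0036

0.0036


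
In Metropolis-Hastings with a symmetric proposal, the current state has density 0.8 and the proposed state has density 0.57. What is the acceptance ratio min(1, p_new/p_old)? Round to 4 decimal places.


Ratio = p_new / p_old = 0.57 / 0.8 = 0.7125
Acceptance = min(1, 0.7125) = 0.7125

0.7125


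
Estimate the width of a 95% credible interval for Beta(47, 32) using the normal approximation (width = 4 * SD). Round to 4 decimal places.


For Beta(a,b): Var = ab/((a+b)^2(a+b+1))
Var = 0.003, SD = 0.0549
Approximate 95% CI width = 4 * 0.0549 = 0.2195

0.2195


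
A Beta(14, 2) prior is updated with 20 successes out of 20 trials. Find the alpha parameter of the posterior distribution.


In the Beta-Binomial conjugate update:
alpha_post = alpha_prior + successes
= 14 + 20
= 34

34


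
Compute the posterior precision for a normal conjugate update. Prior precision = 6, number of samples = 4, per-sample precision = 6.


tau_post = tau_0 + n * tau
= 6 + 4 * 6 = 30

30


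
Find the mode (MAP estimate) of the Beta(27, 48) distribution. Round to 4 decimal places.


For Beta(a,b) with a,b > 1:
Mode = (a-1)/(a+b-2) = (27-1)/(75-2)
= 26/73 = 0.3562

0.3562


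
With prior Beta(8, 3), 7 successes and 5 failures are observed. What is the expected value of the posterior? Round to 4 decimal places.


Posterior = Beta(15, 8)
E[theta] = alpha/(alpha+beta)
= 15/23 = 0.6522

0.6522


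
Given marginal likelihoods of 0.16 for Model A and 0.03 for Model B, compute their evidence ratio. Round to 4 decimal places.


Ratio = ML(A) / ML(B) = 0.16/0.03
= 5.3333

5.3333


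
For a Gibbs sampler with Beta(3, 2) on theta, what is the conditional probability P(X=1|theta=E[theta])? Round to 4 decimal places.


E[theta] = 3/(3+2) = 0.6
P(X=1|theta) = theta = 0.6

0.6


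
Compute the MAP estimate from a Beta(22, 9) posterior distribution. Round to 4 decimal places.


MAP = mode of Beta distribution
= (alpha - 1)/(alpha + beta - 2)
= (22-1)/(22+9-2)
= 21/29 = 0.7241

0.7241


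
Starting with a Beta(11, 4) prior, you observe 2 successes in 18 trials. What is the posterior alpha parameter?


For a Beta-Binomial conjugate model:
Posterior alpha = prior alpha + number of successes
= 11 + 2 = 13

13


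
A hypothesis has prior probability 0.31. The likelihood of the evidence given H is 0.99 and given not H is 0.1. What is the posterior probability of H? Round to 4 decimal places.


Using Bayes' theorem:
P(E) = 0.31 * 0.99 + 0.69 * 0.1
P(E) = 0.3759
P(H|E) = (0.31 * 0.99) / 0.3759 = 0.8164

0.8164


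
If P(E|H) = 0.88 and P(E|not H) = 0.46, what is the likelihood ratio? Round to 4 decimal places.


Likelihood ratio = P(E|H) / P(E|not H)
= 0.88 / 0.46
= 1.913

1.913


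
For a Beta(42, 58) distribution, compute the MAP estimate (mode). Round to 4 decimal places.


MAP = mode = (a-1)/(a+b-2)
= (42-1)/(42+58-2)
= 41/98 = 0.4184

0.4184


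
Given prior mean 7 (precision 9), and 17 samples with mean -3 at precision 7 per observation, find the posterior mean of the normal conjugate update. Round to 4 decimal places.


The posterior mean is a precision-weighted average of prior and data.
Post. prec. = 9 + 119 = 128
Post. mean = (63 + -357)/128 = -294/128 = -2.2969

-2.2969


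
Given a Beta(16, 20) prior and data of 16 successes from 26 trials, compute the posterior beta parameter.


Number of failures = 26 - 16 = 10
Posterior beta = 20 + 10 = 30

30


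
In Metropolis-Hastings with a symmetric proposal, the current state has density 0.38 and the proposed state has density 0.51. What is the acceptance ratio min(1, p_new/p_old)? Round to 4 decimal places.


Ratio = p_new / p_old = 0.51 / 0.38 = 1.3421
Acceptance = min(1, 1.3421) = 1.0

1.0


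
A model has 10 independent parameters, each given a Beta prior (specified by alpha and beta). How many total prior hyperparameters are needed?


Each Beta prior needs 2 hyperparameters (alpha and beta).
Total = 2 * 10 = 20

20


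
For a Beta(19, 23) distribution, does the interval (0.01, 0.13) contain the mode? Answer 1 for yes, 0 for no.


Mode of Beta(a,b) = (a-1)/(a+b-2)
= (19-1)/(19+23-2) = 0.45
Check: 0.01 <= 0.45 <= 0.13?
Result: 0

0


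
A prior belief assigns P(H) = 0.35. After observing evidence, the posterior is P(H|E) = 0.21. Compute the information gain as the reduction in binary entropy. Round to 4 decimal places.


H(prior) = -0.35*log2(0.35) - 0.65*log2(0.65)
= 0.9341
H(post) = -0.21*log2(0.21) - 0.79*log2(0.79)
= 0.7415
IG = 0.9341 - 0.7415 = 0.1926

0.1926


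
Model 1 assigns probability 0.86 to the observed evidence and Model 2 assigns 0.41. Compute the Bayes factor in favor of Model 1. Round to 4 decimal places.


BF = P(data|M1) / P(data|M2)
= 0.86 / 0.41 = 2.0976

2.0976


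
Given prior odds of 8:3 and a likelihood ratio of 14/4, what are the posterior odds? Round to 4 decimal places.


Posterior odds = prior odds * LR
Prior odds = 8/3 = 2.6667
LR = 14/4 = 3.5
Posterior odds = 2.6667 * 3.5 = 9.3333

9.3333


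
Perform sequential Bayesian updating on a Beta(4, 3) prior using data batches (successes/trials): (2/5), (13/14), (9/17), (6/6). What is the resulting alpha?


Accumulate successes: 30
Posterior alpha = prior alpha + sum of successes
= 4 + 30 = 34

34


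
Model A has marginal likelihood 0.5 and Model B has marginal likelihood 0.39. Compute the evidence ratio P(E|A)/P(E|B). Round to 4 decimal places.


Evidence ratio = P(E|A) / P(E|B)
= 0.5 / 0.39
= 1.2821

1.2821


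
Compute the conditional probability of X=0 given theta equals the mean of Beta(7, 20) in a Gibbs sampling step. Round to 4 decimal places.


Mean of Beta(7, 20) = 0.2593
P(X=0 | theta=0.2593) = 0.7407

0.7407


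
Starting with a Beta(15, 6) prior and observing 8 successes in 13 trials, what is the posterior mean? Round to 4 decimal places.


Posterior parameters: alpha = 15 + 8 = 23
beta = 6 + 5 = 11
Posterior mean = alpha / (alpha + beta) = 23 / 34
= 0.6765

0.6765


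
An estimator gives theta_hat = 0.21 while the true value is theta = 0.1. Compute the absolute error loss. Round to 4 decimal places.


The absolute error loss is |theta_hat - theta|
= |0.21 - 0.1|
= 0.11

0.11


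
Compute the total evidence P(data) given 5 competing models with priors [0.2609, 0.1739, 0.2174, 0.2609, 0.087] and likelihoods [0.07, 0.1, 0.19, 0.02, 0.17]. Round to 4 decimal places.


Marginal likelihood = sum P(model_i) * P(data|model_i)
Model 1: 0.2609 * 0.07 = 0.0183
Model 2: 0.1739 * 0.1 = 0.0174
Model 3: 0.2174 * 0.19 = 0.0413
Model 4: 0.2609 * 0.02 = 0.0052
Model 5: 0.087 * 0.17 = 0.0148
Total = 0.097

0.097


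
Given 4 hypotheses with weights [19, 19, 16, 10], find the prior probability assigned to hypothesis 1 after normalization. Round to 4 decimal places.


To normalize, divide each weight by the sum of all weights.
Sum = 64
Prior(H1) = 19/64 = 0.2969

0.2969


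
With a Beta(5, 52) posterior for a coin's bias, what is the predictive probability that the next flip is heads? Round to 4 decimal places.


The predictive probability equals the posterior mean.
P(next = heads) = alpha / (alpha + beta)
= 5 / 57 = 0.0877

0.0877


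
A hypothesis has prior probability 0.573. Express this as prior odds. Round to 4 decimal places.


Odds = P(H) / P(not H) = 0.573 / 0.427
= 1.3419

1.3419


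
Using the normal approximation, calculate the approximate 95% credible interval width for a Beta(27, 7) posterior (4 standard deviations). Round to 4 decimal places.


Var(Beta) = 27*7/(34^2 * 35) = 0.0047
SD = 0.0683
Width ~ 4*SD = 0.2734

0.2734


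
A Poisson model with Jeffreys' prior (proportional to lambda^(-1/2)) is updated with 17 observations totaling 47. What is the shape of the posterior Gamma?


Posterior = Gamma(0.5 + S, n)
= Gamma(0.5 + 47, 17)
Posterior shape = 0.5 + S = 0.5 + 47 = 47.5

47.5


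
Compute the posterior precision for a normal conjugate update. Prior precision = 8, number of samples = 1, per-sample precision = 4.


tau_post = tau_0 + n * tau
= 8 + 1 * 4 = 12

12


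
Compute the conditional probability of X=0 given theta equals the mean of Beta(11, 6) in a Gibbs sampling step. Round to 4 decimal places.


Mean of Beta(11, 6) = 0.6471
P(X=0 | theta=0.6471) = 0.3529

0.3529


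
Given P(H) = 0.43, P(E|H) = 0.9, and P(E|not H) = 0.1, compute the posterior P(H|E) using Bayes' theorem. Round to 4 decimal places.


By Bayes' theorem: P(H|E) = P(E|H)*P(H) / P(E)
P(E) = P(E|H)*P(H) + P(E|not H)*P(not H)
P(E) = 0.9*0.43 + 0.1*0.57 = 0.444
P(H|E) = 0.9*0.43 / 0.444 = 0.8716

0.8716


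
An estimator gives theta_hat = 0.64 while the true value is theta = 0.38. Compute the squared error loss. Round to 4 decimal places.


The squared error loss is (theta_hat - theta)^2
= (0.64 - 0.38)^2
= (0.26)^2 = 0.0676

0.0676


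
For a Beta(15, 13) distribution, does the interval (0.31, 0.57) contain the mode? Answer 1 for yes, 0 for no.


Mode of Beta(a,b) = (a-1)/(a+b-2)
= (15-1)/(15+13-2) = 0.5385
Check: 0.31 <= 0.5385 <= 0.57?
Result: 1

1


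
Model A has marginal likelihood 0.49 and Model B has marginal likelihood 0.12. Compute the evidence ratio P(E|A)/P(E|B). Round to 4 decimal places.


Evidence ratio = P(E|A) / P(E|B)
= 0.49 / 0.12
= 4.0833

4.0833


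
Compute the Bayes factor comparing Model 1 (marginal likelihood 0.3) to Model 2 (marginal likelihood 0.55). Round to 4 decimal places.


BF12 = marginal likelihood of M1 / marginal likelihood of M2
= 0.3/0.55
= 0.5455

0.5455


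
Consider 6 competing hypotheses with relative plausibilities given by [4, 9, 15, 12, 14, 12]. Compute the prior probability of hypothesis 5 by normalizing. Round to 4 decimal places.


Sum of weights = 4 + 9 + 15 + 12 + 14 + 12 = 66
Normalized prior for H5 = 14 / 66
= 0.2121

0.2121


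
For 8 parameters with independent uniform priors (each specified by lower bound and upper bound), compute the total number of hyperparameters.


A uniform prior has 2 hyperparameters per parameter.
Total = 8 * 2 = 16

16


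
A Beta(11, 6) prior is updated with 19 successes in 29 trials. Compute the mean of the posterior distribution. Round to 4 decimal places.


After update: Beta(30, 16)
Mean = 30 / (30 + 16) = 30 / 46
= 0.6522

0.6522


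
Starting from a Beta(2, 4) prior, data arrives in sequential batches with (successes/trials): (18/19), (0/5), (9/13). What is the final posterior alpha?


In sequential Bayesian updating, we sum all successes.
Total successes = 27
Final alpha = 2 + 27 = 29

29


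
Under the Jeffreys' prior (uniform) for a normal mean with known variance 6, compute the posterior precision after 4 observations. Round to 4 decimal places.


Prior precision = 0 (flat prior).
Post. prec. = 0 + n/var = 4/6 = 0.6667

0.6667


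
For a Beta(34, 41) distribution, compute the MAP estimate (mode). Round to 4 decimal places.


MAP = mode = (a-1)/(a+b-2)
= (34-1)/(34+41-2)
= 33/73 = 0.4521

0.4521


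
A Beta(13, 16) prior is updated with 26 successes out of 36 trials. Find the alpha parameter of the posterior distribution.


In the Beta-Binomial conjugate update:
alpha_post = alpha_prior + successes
= 13 + 26
= 39

39


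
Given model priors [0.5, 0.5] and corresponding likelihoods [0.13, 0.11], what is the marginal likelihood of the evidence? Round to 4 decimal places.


P(E) = sum_i P(M_i) P(E|M_i)
= 0.065 + 0.055
= 0.12

0.12


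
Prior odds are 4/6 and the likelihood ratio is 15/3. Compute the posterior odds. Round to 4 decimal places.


Posterior odds = prior odds * likelihood ratio
= (4/6) * (15/3)
= 60 / 18
= 3.3333

3.3333


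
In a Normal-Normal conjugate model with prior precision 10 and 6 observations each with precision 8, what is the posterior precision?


Posterior precision = prior precision + n * observation precision
= 10 + 6 * 8
= 10 + 48 = 58

58


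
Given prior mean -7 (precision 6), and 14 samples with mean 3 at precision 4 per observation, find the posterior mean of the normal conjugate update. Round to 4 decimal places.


The posterior mean is a precision-weighted average of prior and data.
Post. prec. = 6 + 56 = 62
Post. mean = (-42 + 168)/62 = 126/62 = 2.0323

2.0323


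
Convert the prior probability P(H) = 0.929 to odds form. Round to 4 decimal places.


P(not H) = 1 - 0.929 = 0.071
Odds = 0.929 / 0.071 = 13.0845

13.0845


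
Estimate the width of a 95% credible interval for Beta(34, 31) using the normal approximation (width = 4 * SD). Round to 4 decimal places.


For Beta(a,b): Var = ab/((a+b)^2(a+b+1))
Var = 0.0038, SD = 0.0615
Approximate 95% CI width = 4 * 0.0615 = 0.2459

0.2459


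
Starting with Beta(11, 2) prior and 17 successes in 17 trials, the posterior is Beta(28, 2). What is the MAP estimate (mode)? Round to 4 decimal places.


The mode of Beta(a, b) when a > 1 and b > 1 is (a-1)/(a+b-2)
= (28 - 1) / (28 + 2 - 2)
= 27 / 28
= 0.9643

0.9643


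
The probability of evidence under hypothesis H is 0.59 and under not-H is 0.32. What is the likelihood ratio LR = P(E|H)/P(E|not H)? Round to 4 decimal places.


LR = 0.59 / 0.32
= 1.8437

1.8437


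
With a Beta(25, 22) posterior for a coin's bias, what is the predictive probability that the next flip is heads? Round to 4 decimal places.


The predictive probability equals the posterior mean.
P(next = heads) = alpha / (alpha + beta)
= 25 / 47 = 0.5319

0.5319


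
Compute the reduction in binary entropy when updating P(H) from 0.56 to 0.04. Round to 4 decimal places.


H_before = -p*log2(p) - (1-p)*log2(1-p) for p=0.56: 0.9896
H_after for p=0.04: 0.2423
Reduction = 0.9896 - 0.2423 = 0.7473

0.7473


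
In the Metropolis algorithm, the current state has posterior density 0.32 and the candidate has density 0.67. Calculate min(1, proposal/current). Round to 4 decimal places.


Ratio = 0.67/0.32 = 2.0938
Acceptance probability = min(1, 2.0938)
= 1.0

1.0


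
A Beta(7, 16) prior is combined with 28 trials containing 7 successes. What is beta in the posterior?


In conjugate updating:
beta_posterior = beta_prior + (n - k)
= 16 + (28 - 7)
= 16 + 21 = 37

37


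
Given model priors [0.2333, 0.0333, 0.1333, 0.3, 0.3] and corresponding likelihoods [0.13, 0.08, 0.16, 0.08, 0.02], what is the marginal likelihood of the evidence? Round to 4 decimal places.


P(E) = sum_i P(M_i) P(E|M_i)
= 0.0303 + 0.0027 + 0.0213 + 0.024 + 0.006
= 0.0843

0.0843


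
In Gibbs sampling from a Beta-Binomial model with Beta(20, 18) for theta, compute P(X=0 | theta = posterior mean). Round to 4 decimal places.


Posterior mean = alpha/(alpha+beta) = 20/38 = 0.5263
P(X=0|theta=mean) = 1 - theta = 0.4737

0.4737


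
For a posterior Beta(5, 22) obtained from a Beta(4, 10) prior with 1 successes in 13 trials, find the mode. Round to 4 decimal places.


Mode = (alpha - 1) / (alpha + beta - 2)
= 4 / 25
= 0.16

0.16


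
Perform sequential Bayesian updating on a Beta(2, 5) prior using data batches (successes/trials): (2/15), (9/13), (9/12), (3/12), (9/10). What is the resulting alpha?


Accumulate successes: 32
Posterior alpha = prior alpha + sum of successes
= 2 + 32 = 34

34


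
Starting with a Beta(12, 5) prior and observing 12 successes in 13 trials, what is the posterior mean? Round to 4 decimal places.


Posterior parameters: alpha = 12 + 12 = 24
beta = 5 + 1 = 6
Posterior mean = alpha / (alpha + beta) = 24 / 30
= 0.8

0.8


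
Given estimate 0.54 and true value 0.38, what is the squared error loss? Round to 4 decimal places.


Squared error = (estimate - true)^2
Difference = 0.16
Loss = 0.16^2 = 0.0256

0.0256


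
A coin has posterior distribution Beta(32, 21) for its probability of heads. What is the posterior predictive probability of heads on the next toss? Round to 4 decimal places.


Posterior predictive = E[theta] = alpha/(alpha+beta)
= 32/53
= 0.6038

0.6038


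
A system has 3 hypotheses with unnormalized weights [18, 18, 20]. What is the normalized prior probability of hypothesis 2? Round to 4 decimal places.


The normalized prior is the weight divided by the total.
Total weight = 56
P(H2) = 18 / 56 = 0.3214

0.3214


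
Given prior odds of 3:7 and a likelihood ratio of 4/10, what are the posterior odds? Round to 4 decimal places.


Posterior odds = prior odds * LR
Prior odds = 3/7 = 0.4286
LR = 4/10 = 0.4
Posterior odds = 0.4286 * 0.4 = 0.1714

0.1714


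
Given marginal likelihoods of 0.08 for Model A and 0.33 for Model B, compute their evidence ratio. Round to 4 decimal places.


Ratio = ML(A) / ML(B) = 0.08/0.33
= 0.2424

0.2424


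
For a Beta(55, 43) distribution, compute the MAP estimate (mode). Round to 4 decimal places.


MAP = mode = (a-1)/(a+b-2)
= (55-1)/(55+43-2)
= 54/96 = 0.5625

0.5625


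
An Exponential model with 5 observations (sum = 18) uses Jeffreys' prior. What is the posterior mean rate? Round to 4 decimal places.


Posterior Gamma(5, 18)
E[lambda] = 5/18 = 0.2778

0.2778


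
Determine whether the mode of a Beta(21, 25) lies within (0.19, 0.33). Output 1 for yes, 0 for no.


First find the mode: (a-1)/(a+b-2) = 0.4545
Is 0.4545 in (0.19, 0.33)? 0

0


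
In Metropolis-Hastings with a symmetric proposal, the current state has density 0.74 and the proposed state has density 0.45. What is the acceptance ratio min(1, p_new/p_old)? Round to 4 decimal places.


Ratio = p_new / p_old = 0.45 / 0.74 = 0.6081
Acceptance = min(1, 0.6081) = 0.6081

0.6081


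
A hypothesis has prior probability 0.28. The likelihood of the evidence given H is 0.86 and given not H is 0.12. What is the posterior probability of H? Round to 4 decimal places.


Using Bayes' theorem:
P(E) = 0.28 * 0.86 + 0.72 * 0.12
P(E) = 0.3272
P(H|E) = (0.28 * 0.86) / 0.3272 = 0.7359

0.7359


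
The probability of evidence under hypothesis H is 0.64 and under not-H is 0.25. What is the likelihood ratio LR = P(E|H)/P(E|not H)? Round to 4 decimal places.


LR = 0.64 / 0.25
= 2.56

2.56


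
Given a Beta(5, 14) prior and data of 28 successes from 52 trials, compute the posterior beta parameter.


Number of failures = 52 - 28 = 24
Posterior beta = 14 + 24 = 38

38


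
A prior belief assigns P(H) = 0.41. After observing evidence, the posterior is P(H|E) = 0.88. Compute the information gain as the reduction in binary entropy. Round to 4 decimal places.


H(prior) = -0.41*log2(0.41) - 0.59*log2(0.59)
= 0.9765
H(post) = -0.88*log2(0.88) - 0.12*log2(0.12)
= 0.5294
IG = 0.9765 - 0.5294 = 0.4471

0.4471


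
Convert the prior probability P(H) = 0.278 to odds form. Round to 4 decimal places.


P(not H) = 1 - 0.278 = 0.722
Odds = 0.278 / 0.722 = 0.385

0.385


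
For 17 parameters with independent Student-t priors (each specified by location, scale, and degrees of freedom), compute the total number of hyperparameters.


A Student-t prior has 3 hyperparameters per parameter.
Total = 17 * 3 = 51

51


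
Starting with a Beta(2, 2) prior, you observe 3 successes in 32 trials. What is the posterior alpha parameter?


For a Beta-Binomial conjugate model:
Posterior alpha = prior alpha + number of successes
= 2 + 3 = 5

5


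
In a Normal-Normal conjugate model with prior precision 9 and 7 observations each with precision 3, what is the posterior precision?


Posterior precision = prior precision + n * observation precision
= 9 + 7 * 3
= 9 + 21 = 30

30


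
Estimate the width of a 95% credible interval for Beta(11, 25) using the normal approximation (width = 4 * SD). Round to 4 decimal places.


For Beta(a,b): Var = ab/((a+b)^2(a+b+1))
Var = 0.0057, SD = 0.0757
Approximate 95% CI width = 4 * 0.0757 = 0.3029

0.3029


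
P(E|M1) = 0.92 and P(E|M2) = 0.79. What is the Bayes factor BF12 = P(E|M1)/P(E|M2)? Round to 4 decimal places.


Bayes factor BF12 = P(E|M1) / P(E|M2)
= 0.92 / 0.79
= 1.1646

1.1646


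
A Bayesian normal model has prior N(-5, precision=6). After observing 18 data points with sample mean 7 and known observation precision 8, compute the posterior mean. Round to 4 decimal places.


Posterior mean = (prior_precision * prior_mean + n * data_precision * data_mean) / (prior_precision + n * data_precision)
Numerator = 6*-5 + 18*8*7 = 978
Denominator = 6 + 18*8 = 150
Posterior mean = 6.52

6.52


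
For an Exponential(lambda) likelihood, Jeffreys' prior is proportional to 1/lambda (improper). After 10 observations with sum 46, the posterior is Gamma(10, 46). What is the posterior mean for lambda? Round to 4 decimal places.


Posterior = Gamma(n, sum_x) = Gamma(10, 46)
Posterior mean = shape/rate = 10/46
= 0.2174

0.2174


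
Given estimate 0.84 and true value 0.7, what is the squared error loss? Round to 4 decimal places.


Squared error = (estimate - true)^2
Difference = 0.14
Loss = 0.14^2 = 0.0196

0.0196


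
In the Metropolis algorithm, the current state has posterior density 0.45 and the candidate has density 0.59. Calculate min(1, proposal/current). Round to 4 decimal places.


Ratio = 0.59/0.45 = 1.3111
Acceptance probability = min(1, 1.3111)
= 1.0

1.0


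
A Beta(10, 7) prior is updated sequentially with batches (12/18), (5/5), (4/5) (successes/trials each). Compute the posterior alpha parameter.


Sequential conjugate updating is equivalent to a single batch update.
Total successes across all batches = 21
alpha_posterior = alpha_prior + total_successes = 10 + 21
= 31

31


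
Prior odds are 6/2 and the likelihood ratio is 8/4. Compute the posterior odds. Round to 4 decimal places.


Posterior odds = prior odds * likelihood ratio
= (6/2) * (8/4)
= 48 / 8
= 6.0

6.0


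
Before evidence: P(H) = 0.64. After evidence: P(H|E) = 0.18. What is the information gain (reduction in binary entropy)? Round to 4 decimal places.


Prior entropy = 0.9427
Posterior entropy = 0.6801
Information gain = 0.9427 - 0.6801 = 0.2626

0.2626


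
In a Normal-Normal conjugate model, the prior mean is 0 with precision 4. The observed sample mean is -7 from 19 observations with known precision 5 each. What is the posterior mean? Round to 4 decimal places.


Posterior precision = tau0 + n*tau = 4 + 19*5 = 99
Posterior mean = (tau0*mu0 + n*tau*xbar) / posterior_precision
= (4*0 + 19*5*-7) / 99
= -665 / 99 = -6.7172

-6.7172


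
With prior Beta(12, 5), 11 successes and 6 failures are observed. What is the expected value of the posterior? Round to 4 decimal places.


Posterior = Beta(23, 11)
E[theta] = alpha/(alpha+beta)
= 23/34 = 0.6765

0.6765


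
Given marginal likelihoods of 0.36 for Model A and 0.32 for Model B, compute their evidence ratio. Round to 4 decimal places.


Ratio = ML(A) / ML(B) = 0.36/0.32
= 1.125

1.125


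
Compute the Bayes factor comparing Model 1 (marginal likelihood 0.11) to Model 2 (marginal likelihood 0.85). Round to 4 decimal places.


BF12 = marginal likelihood of M1 / marginal likelihood of M2
= 0.11/0.85
= 0.1294

0.1294


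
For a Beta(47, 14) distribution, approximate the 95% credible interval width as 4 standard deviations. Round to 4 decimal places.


Variance of Beta(a,b) = ab / ((a+b)^2 * (a+b+1))
= 47*14 / ((61)^2 * 62)
= 0.0029
SD = sqrt(0.0029) = 0.0534
Width = 4 * SD = 0.2136

0.2136


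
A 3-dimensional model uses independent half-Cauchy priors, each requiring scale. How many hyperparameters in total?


Per parameter: 1 (scale).
Total = 3 * 1 = 3

3


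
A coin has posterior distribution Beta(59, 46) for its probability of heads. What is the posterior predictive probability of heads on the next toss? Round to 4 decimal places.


Posterior predictive = E[theta] = alpha/(alpha+beta)
= 59/105
= 0.5619

0.5619


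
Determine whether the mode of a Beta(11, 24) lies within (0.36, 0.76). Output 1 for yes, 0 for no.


First find the mode: (a-1)/(a+b-2) = 0.303
Is 0.303 in (0.36, 0.76)? 0

0


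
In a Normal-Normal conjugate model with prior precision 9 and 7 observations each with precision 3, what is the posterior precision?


Posterior precision = prior precision + n * observation precision
= 9 + 7 * 3
= 9 + 21 = 30

30


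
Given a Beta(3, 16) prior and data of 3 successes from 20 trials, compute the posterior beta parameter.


Number of failures = 20 - 3 = 17
Posterior beta = 16 + 17 = 33

33


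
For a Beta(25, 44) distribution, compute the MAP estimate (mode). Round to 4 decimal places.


MAP = mode = (a-1)/(a+b-2)
= (25-1)/(25+44-2)
= 24/67 = 0.3582

0.3582


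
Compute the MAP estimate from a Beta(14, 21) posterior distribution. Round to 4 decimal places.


MAP = mode of Beta distribution
= (alpha - 1)/(alpha + beta - 2)
= (14-1)/(14+21-2)
= 13/33 = 0.3939

0.3939


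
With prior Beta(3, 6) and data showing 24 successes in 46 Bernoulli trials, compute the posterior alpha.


Conjugate update: alpha_posterior = alpha_prior + k
= 3 + 24 = 27

27


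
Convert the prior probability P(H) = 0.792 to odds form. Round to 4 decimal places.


P(not H) = 1 - 0.792 = 0.208
Odds = 0.792 / 0.208 = 3.8077

3.8077


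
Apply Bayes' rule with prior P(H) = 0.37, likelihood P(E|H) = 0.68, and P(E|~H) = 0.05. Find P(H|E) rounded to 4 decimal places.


Step 1: Compute marginal P(E) = P(E|H)P(H) + P(E|~H)P(~H)
= 0.68*0.37 + 0.05*0.63 = 0.2831
Step 2: P(H|E) = P(E|H)P(H)/P(E) = 0.2516/0.2831
= 0.8887

0.8887


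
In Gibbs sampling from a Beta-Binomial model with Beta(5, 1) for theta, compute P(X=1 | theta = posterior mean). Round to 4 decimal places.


Posterior mean = alpha/(alpha+beta) = 5/6 = 0.8333
P(X=1|theta=mean) = theta = 0.8333

0.8333


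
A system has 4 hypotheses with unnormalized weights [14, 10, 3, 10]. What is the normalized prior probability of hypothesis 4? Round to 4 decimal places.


The normalized prior is the weight divided by the total.
Total weight = 37
P(H4) = 10 / 37 = 0.2703

0.2703


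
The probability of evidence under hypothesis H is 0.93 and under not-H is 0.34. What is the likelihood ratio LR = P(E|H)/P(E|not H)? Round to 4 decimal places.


LR = 0.93 / 0.34
= 2.7353

2.7353


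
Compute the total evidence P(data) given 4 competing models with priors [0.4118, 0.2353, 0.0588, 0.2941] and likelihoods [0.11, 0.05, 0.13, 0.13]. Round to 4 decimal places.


Marginal likelihood = sum P(model_i) * P(data|model_i)
Model 1: 0.4118 * 0.11 = 0.0453
Model 2: 0.2353 * 0.05 = 0.0118
Model 3: 0.0588 * 0.13 = 0.0076
Model 4: 0.2941 * 0.13 = 0.0382
Total = 0.1029

0.1029


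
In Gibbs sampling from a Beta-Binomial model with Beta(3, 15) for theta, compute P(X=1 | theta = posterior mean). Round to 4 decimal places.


Posterior mean = alpha/(alpha+beta) = 3/18 = 0.1667
P(X=1|theta=mean) = theta = 0.1667

0.1667
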